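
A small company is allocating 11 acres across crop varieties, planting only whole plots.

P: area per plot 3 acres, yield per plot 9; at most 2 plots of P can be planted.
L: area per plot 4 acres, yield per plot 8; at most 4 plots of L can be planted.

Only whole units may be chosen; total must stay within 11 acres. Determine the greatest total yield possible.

P has the best ratio (9/3); taking only P gives at most 2×9 = 18 (stopped by the supply cap of 2).
Mixing does better — 2×P and 1×L: area 10 ≤ 11, yield 2·9 + 1·8 = 26.

26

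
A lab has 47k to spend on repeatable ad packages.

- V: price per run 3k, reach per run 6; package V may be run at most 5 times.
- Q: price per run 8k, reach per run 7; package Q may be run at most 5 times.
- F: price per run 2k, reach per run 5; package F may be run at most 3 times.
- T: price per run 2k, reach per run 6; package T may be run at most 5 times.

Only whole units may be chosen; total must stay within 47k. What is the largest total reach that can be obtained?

5×V, 2×Q, 2×F, and 5×T: price 45 ≤ 47, reach 5·6 + 2·7 + 2·5 + 5·6 = 84.
5×V, 2×Q, 3×F, and 5×T: price 47 ≤ 47, reach 5·6 + 2·7 + 3·5 + 5·6 = 89.
Best is 89.

89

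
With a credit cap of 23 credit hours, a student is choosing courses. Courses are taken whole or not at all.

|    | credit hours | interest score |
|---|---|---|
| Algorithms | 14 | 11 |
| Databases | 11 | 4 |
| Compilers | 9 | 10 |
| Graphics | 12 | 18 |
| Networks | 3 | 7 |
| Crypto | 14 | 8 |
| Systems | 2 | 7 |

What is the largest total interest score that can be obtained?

35

Take Compilers, Graphics, and Systems: credit hours 9 + 12 + 2 = 23 ≤ 23, interest score 10 + 18 + 7 = 35.
No other feasible combination does better.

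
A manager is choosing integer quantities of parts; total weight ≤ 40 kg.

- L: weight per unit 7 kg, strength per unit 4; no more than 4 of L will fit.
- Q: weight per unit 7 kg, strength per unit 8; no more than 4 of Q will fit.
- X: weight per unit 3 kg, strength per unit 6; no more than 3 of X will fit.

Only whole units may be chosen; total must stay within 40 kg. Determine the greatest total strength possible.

X has the best ratio (6/3); taking only X gives at most 3×6 = 18 (stopped by the supply cap of 3).
Mixing does better — 4×Q and 3×X: weight 37 ≤ 40, strength 4·8 + 3·6 = 50.

50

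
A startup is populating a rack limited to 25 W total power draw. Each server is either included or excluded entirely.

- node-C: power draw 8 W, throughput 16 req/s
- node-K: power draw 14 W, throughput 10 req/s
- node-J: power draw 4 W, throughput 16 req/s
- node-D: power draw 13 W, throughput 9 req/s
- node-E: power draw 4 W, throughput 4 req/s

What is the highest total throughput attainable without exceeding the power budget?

41

Allowing fractional choices, the relaxed optimum would be about 42.4, but servers are indivisible.
node-C + node-J: power draw 8 + 4 = 12 ≤ 25, throughput 16 + 16 = 32.
node-C + node-J + node-E: power draw 8 + 4 + 4 = 16 ≤ 25, throughput 16 + 16 + 4 = 36.
node-C + node-J + node-D: power draw 8 + 4 + 13 = 25 ≤ 25, throughput 16 + 16 + 9 = 41.
Best is node-C, node-J, and node-D with total throughput 41.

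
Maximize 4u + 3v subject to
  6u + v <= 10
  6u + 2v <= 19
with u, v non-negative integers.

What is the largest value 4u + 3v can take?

Relaxing integrality, the LP optimum is 28.50 at (u,v) = (0, 9.5), which is not an integer point.
(u,v)=(0,9): 6·0+1·9=9≤10, 6·0+2·9=18≤19, objective 27.
(u,v)=(0,8): 6·0+1·8=8≤10, 6·0+2·8=16≤19, objective 24.
The best lattice point is (0,9), giving 27.

27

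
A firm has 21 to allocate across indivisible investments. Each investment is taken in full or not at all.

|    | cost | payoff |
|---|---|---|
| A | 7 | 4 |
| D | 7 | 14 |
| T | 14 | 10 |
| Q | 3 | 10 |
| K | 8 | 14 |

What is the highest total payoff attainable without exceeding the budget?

38

Take D, Q, and K: cost 7 + 3 + 8 = 18 ≤ 21, payoff 14 + 10 + 14 = 38.
No other feasible combination does better.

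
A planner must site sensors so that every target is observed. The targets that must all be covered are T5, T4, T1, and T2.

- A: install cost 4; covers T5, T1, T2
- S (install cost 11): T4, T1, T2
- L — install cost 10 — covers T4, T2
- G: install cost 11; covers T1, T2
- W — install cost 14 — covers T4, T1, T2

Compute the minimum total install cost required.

14

Choose A and L: together they cover T5, T4, T1, T2 — every target.
Total install cost: 4 + 10 = 14.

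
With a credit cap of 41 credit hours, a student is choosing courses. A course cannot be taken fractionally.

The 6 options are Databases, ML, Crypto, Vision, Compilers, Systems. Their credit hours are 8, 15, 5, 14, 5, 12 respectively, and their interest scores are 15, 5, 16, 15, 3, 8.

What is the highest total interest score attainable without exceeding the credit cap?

54

Treat it as a binary knapsack problem.
Allowing fractional choices, the relaxed optimum would be about 55.2, but courses are indivisible.
Databases + Crypto + Vision + Compilers: credit hours 8 + 5 + 14 + 5 = 32 ≤ 41, interest score 15 + 16 + 15 + 3 = 49.
Databases + Crypto + Vision + Systems: credit hours 8 + 5 + 14 + 12 = 39 ≤ 41, interest score 15 + 16 + 15 + 8 = 54.
Databases + Crypto + Vision: credit hours 8 + 5 + 14 = 27 ≤ 41, interest score 15 + 16 + 15 = 46.
Best is Databases, Crypto, Vision, and Systems with total interest score 54.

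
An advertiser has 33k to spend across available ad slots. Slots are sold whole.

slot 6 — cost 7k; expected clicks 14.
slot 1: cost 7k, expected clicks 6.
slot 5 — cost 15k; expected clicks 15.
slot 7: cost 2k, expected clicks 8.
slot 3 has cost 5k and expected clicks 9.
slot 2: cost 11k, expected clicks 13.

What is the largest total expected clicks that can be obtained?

50

Treat it as a binary knapsack problem.
Take slot 6, slot 1, slot 7, slot 3, and slot 2: cost 7 + 7 + 2 + 5 + 11 = 32 ≤ 33, expected clicks 14 + 6 + 8 + 9 + 13 = 50.
No other feasible combination does better.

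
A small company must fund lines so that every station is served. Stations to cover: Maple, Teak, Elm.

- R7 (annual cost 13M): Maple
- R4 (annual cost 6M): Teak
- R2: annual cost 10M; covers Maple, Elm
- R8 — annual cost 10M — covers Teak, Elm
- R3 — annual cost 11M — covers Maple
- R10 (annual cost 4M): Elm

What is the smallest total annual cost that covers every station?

The greedy cost-per-new-station heuristic would pick R10, R4, and R2 for 20, but a cheaper cover exists.
Choose R4 and R2: together they cover Maple, Teak, Elm — every station.
Total annual cost: 6 + 10 = 16.
No cover costs less than 16.

16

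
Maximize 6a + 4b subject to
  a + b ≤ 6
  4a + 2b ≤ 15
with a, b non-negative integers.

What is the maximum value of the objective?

(a,b)=(1,5) is feasible, giving 26.
(a,b)=(0,6) is feasible, giving 24.
The best lattice point is (1,5), giving 26.

26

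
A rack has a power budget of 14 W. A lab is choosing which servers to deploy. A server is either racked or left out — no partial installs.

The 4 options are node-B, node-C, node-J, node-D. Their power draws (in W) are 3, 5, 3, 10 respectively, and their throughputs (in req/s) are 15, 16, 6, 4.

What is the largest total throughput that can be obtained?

37

Take node-B, node-C, and node-J: power draw 3 + 5 + 3 = 11 ≤ 14, throughput 15 + 16 + 6 = 37.
No other feasible combination does better.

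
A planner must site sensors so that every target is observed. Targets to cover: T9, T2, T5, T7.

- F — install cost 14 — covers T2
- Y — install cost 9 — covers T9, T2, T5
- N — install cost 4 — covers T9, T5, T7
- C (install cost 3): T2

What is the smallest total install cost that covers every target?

7

This is an integer covering problem.
Choose N and C: together they cover T9, T2, T5, T7 — every target.
Total install cost: 4 + 3 = 7.
No cover costs less than 7.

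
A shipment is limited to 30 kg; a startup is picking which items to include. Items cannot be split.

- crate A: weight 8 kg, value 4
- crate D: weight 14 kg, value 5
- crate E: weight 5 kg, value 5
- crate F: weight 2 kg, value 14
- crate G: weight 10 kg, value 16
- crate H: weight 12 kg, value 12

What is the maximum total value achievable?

47

Allowing fractional choices, the relaxed optimum would be about 47.5, but items are indivisible.
crate F + crate G + crate H: weight 2 + 10 + 12 = 24 ≤ 30, value 14 + 16 + 12 = 42.
crate E + crate F + crate G + crate H: weight 5 + 2 + 10 + 12 = 29 ≤ 30, value 5 + 14 + 16 + 12 = 47.
Best is crate E, crate F, crate G, and crate H with total value 47.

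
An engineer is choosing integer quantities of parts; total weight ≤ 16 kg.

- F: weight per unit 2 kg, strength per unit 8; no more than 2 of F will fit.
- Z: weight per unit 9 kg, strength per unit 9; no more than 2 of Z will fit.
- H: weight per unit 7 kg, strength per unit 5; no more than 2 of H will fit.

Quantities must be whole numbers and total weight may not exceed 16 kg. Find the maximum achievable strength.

25

This is a bounded integer knapsack.
2×F and 1×Z: weight 13 ≤ 16, strength 2·8 + 1·9 = 25.
2×F and 1×H: weight 11 ≤ 16, strength 2·8 + 1·5 = 21.
Best is 25.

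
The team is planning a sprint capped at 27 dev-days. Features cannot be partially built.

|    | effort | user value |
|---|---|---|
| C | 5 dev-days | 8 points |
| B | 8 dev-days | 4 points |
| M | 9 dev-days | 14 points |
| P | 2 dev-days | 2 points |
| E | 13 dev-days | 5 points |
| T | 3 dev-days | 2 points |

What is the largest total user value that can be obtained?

30

This is an integer program with binary decision variables.
C + B + M + T: effort 5 + 8 + 9 + 3 = 25 ≤ 27, user value 8 + 4 + 14 + 2 = 28.
C + B + M + P: effort 5 + 8 + 9 + 2 = 24 ≤ 27, user value 8 + 4 + 14 + 2 = 28.
C + B + M + P + T: effort 5 + 8 + 9 + 2 + 3 = 27 ≤ 27, user value 8 + 4 + 14 + 2 + 2 = 30.
Best is C, B, M, P, and T with total user value 30.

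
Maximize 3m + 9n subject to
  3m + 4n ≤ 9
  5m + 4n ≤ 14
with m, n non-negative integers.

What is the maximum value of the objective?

18

Relaxing integrality, the LP optimum is 20.25 at (m,n) = (0, 2.25), which is not an integer point.
(m,n)=(0,2): 3·0+4·2=8≤9, 5·0+4·2=8≤14, objective 18.
(m,n)=(1,1): 3·1+4·1=7≤9, 5·1+4·1=9≤14, objective 12.
(m,n)=(0,1): 3·0+4·1=4≤9, 5·0+4·1=4≤14, objective 9.
Maximum is 18 at (m,n)=(0,2).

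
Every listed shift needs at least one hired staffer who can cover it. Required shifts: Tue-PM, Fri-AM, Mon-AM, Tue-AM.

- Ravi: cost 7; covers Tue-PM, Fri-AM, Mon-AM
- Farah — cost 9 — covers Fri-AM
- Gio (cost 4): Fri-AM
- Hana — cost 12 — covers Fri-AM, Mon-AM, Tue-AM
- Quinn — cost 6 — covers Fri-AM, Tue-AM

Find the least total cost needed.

This is a weighted set-cover instance.
Choose Ravi and Quinn: together they cover Tue-PM, Fri-AM, Mon-AM, Tue-AM — every shift.
Total cost: 7 + 6 = 13.
No cover costs less than 13.

13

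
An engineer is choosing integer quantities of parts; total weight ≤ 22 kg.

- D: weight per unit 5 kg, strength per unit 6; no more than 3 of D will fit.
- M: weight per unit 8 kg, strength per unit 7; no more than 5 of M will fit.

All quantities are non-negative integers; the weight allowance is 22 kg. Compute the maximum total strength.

20

This is a bounded integer knapsack.
D has the best ratio (6/5); taking only D gives at most 3×6 = 18 (stopped by the supply cap of 3).
Mixing does better — 1×D and 2×M: weight 21 ≤ 22, strength 1·6 + 2·7 = 20.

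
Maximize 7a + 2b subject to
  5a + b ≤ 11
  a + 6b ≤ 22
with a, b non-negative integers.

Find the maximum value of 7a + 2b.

Relaxing integrality, the LP optimum is 17.45 at (a,b) = (1.52, 3.41), which is not an integer point.
(a,b)=(2,1): 5·2+1·1=11≤11, 1·2+6·1=8≤22, objective 16.
(a,b)=(2,0): 5·2+1·0=10≤11, 1·2+6·0=2≤22, objective 14.
The best lattice point is (2,1), giving 16.

16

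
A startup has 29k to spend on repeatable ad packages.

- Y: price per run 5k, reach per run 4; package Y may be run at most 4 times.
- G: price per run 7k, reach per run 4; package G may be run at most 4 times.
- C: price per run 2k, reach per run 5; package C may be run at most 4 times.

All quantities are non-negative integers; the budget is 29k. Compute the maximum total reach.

36

C has the best ratio (5/2); taking only C gives at most 4×5 = 20 (stopped by the supply cap of 4).
Mixing does better — 4×Y and 4×C: price 28 ≤ 29, reach 4·4 + 4·5 = 36.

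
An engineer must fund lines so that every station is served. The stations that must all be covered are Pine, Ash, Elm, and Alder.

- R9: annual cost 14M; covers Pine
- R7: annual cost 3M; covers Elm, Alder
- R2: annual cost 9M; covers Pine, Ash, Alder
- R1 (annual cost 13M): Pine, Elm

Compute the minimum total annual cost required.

12

Choose R7 and R2: together they cover Pine, Ash, Elm, Alder — every station.
Total annual cost: 3 + 9 = 12.
No cover costs less than 12.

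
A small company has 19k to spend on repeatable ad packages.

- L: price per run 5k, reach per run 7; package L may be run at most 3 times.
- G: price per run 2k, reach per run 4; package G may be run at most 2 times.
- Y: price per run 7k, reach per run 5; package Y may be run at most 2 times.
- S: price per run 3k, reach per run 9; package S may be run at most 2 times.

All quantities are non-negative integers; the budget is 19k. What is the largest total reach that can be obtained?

36

S has the best ratio (9/3); taking only S gives at most 2×9 = 18 (stopped by the supply cap of 2).
Mixing does better — 2×L, 1×G, and 2×S: price 18 ≤ 19, reach 2·7 + 1·4 + 2·9 = 36.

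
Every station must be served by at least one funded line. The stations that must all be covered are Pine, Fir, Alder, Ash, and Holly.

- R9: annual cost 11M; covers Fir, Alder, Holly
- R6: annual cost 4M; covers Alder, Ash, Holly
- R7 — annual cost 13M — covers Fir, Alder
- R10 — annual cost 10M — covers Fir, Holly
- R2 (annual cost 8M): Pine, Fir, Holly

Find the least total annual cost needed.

This is an integer covering problem.
Choose R6 and R2: together they cover Pine, Fir, Alder, Ash, Holly — every station.
Total annual cost: 4 + 8 = 12.

12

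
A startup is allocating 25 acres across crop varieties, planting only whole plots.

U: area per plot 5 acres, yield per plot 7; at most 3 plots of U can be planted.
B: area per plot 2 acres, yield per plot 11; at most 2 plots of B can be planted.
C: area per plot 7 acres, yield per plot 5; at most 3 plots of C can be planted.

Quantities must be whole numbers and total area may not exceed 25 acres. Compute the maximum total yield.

43

3×U and 2×B: area 19 ≤ 25, yield 3·7 + 2·11 = 43.
2×U, 2×B, and 1×C: area 21 ≤ 25, yield 2·7 + 2·11 + 1·5 = 41.
Best is 43.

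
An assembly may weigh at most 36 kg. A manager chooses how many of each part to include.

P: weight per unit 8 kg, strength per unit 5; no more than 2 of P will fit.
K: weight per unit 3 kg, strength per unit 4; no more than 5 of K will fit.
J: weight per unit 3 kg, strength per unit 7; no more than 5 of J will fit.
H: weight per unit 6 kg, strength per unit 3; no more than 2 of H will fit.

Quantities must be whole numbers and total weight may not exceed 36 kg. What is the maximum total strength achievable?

58

J has the best ratio (7/3); taking only J gives at most 5×7 = 35 (stopped by the supply cap of 5).
Mixing does better — 5×K, 5×J, and 1×H: weight 36 ≤ 36, strength 5·4 + 5·7 + 1·3 = 58.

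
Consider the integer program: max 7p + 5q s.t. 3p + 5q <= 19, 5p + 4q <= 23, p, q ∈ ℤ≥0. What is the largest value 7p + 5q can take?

The continuous relaxation peaks at (4.6, 0) with value 32.20; rounding to a feasible lattice point costs some objective.
(p,q)=(3,2): 3·3+5·2=19≤19, 5·3+4·2=23≤23, objective 31.
(p,q)=(4,0): 3·4+5·0=12≤19, 5·4+4·0=20≤23, objective 28.
(p,q)=(3,1): 3·3+5·1=14≤19, 5·3+4·1=19≤23, objective 26.
No feasible integer point exceeds 31.

31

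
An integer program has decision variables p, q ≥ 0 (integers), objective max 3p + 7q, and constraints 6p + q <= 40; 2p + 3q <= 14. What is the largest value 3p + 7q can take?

31

The continuous relaxation peaks at (0, 4.67) with value 32.67; rounding to a feasible lattice point costs some objective.
(p,q)=(1,4): 6·1+1·4=10≤40, 2·1+3·4=14≤14, objective 31.
(p,q)=(0,4): 6·0+1·4=4≤40, 2·0+3·4=12≤14, objective 28.
(p,q)=(2,3): 6·2+1·3=15≤40, 2·2+3·3=13≤14, objective 27.
(p,q)=(1,3): 6·1+1·3=9≤40, 2·1+3·3=11≤14, objective 24.
The best lattice point is (1,4), giving 31.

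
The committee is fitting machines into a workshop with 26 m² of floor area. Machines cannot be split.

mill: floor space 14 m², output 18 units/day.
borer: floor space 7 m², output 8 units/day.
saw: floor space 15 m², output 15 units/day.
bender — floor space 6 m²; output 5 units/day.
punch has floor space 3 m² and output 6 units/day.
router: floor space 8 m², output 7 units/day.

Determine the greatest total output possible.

mill + bender + punch: floor space 14 + 6 + 3 = 23 ≤ 26, output 18 + 5 + 6 = 29.
mill + punch + router: floor space 14 + 3 + 8 = 25 ≤ 26, output 18 + 6 + 7 = 31.
mill + borer + punch: floor space 14 + 7 + 3 = 24 ≤ 26, output 18 + 8 + 6 = 32.
Best is mill, borer, and punch with total output 32.

32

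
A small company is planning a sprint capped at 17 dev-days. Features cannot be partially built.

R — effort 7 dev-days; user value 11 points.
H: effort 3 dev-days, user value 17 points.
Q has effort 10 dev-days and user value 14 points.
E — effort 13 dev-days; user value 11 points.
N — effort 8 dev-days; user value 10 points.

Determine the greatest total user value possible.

Take H and Q: effort 3 + 10 = 13 ≤ 17, user value 17 + 14 = 31.
No other feasible combination does better.

31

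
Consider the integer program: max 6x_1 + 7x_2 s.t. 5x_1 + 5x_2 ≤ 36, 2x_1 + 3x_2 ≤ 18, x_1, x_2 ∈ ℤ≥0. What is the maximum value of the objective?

46

The continuous relaxation peaks at (3.6, 3.6) with value 46.80; rounding to a feasible lattice point costs some objective.
(x_1,x_2)=(3,4): 5·3+5·4=35≤36, 2·3+3·4=18≤18, objective 46.
(x_1,x_2)=(4,3): 5·4+5·3=35≤36, 2·4+3·3=17≤18, objective 45.
(x_1,x_2)=(2,4): 5·2+5·4=30≤36, 2·2+3·4=16≤18, objective 40.
The best lattice point is (3,4), giving 46.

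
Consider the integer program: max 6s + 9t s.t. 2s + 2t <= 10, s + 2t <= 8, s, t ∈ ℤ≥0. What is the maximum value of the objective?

39

(s,t)=(2,3): 2·2+2·3=10≤10, 1·2+2·3=8≤8, objective 39.
(s,t)=(3,2): 2·3+2·2=10≤10, 1·3+2·2=7≤8, objective 36.
No feasible integer point exceeds 39.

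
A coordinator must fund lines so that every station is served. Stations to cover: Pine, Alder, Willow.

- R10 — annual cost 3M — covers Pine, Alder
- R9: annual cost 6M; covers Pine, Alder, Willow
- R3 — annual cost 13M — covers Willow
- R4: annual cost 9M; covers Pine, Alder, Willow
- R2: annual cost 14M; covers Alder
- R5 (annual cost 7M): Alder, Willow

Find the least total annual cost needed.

The greedy cost-per-new-station heuristic would pick R10 and R9 for 9, but a cheaper cover exists.
R9 alone covers Pine, Alder, Willow — every station.
Total annual cost: 6.
No cover costs less than 6.

6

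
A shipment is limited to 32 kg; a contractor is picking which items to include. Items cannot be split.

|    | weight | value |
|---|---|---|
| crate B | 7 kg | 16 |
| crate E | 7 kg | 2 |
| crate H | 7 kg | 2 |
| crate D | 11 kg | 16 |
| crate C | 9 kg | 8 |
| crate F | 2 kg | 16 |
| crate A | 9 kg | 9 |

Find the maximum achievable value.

Allowing fractional choices, the relaxed optimum would be about 59.7, but items are indivisible.
crate B + crate E + crate D + crate F: weight 7 + 7 + 11 + 2 = 27 ≤ 32, value 16 + 2 + 16 + 16 = 50.
crate B + crate D + crate F + crate A: weight 7 + 11 + 2 + 9 = 29 ≤ 32, value 16 + 16 + 16 + 9 = 57.
crate B + crate D + crate C + crate F: weight 7 + 11 + 9 + 2 = 29 ≤ 32, value 16 + 16 + 8 + 16 = 56.
Best is crate B, crate D, crate F, and crate A with total value 57.

57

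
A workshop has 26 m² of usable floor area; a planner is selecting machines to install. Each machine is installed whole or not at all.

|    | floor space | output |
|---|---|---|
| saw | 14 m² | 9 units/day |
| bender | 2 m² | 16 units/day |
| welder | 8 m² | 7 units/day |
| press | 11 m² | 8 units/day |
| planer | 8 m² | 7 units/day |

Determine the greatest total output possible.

Allowing fractional choices, the relaxed optimum would be about 35.8, but machines are indivisible.
saw + bender + welder: floor space 14 + 2 + 8 = 24 ≤ 26, output 9 + 16 + 7 = 32.
saw + bender + planer: floor space 14 + 2 + 8 = 24 ≤ 26, output 9 + 16 + 7 = 32.
bender + welder + press: floor space 2 + 8 + 11 = 21 ≤ 26, output 16 + 7 + 8 = 31.
The maximum output is 32; one optimal choice is saw, bender, and welder.

32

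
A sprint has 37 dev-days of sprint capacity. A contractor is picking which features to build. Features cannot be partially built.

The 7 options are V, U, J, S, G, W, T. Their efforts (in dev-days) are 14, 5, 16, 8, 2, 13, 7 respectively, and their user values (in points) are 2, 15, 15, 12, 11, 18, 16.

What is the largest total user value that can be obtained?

72

This is an integer program with binary decision variables.
Allowing fractional choices, the relaxed optimum would be about 73.9, but features are indivisible.
U + S + W + T: effort 5 + 8 + 13 + 7 = 33 ≤ 37, user value 15 + 12 + 18 + 16 = 61.
U + S + G + W + T: effort 5 + 8 + 2 + 13 + 7 = 35 ≤ 37, user value 15 + 12 + 11 + 18 + 16 = 72.
U + G + W + T: effort 5 + 2 + 13 + 7 = 27 ≤ 37, user value 15 + 11 + 18 + 16 = 60.
Best is U, S, G, W, and T with total user value 72.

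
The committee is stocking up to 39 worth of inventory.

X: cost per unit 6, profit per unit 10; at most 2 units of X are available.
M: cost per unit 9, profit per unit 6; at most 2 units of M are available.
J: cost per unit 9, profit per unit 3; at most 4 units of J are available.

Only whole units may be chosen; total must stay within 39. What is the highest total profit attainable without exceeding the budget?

This is a bounded integer knapsack.
Take 2×X, 2×M, and 1×J: cost 39 ≤ 39, profit 2·10 + 2·6 + 1·3 = 35.
X has the best ratio (10/6) and is taken to its limit of 2; remaining capacity is filled optimally with the others.

35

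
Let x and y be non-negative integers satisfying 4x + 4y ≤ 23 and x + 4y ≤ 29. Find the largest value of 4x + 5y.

25

(x,y)=(0,5): 4·0+4·5=20≤23, 1·0+4·5=20≤29, objective 25.
(x,y)=(1,4): 4·1+4·4=20≤23, 1·1+4·4=17≤29, objective 24.
(x,y)=(0,4): 4·0+4·4=16≤23, 1·0+4·4=16≤29, objective 20.
The best lattice point is (0,5), giving 25.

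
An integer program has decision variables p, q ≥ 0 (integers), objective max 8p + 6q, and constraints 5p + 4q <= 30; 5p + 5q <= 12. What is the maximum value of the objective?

16

Relaxing integrality, the LP optimum is 19.20 at (p,q) = (2.4, 0), which is not an integer point.
(p,q)=(2,0): 5·2+4·0=10≤30, 5·2+5·0=10≤12, objective 16.
(p,q)=(1,1): 5·1+4·1=9≤30, 5·1+5·1=10≤12, objective 14.
(p,q)=(1,0): 5·1+4·0=5≤30, 5·1+5·0=5≤12, objective 8.
The best lattice point is (2,0), giving 16.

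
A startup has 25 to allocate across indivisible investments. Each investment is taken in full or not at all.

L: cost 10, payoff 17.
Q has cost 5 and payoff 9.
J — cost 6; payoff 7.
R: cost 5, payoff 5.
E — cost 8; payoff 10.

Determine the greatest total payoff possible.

36

Allowing fractional choices, the relaxed optimum would be about 38.3, but investments are indivisible.
L + Q + J: cost 10 + 5 + 6 = 21 ≤ 25, payoff 17 + 9 + 7 = 33.
L + Q + E: cost 10 + 5 + 8 = 23 ≤ 25, payoff 17 + 9 + 10 = 36.
L + J + E: cost 10 + 6 + 8 = 24 ≤ 25, payoff 17 + 7 + 10 = 34.
Best is L, Q, and E with total payoff 36.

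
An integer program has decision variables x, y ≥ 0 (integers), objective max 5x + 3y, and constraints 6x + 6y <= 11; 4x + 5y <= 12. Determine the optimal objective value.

Relaxing integrality, the LP optimum is 9.17 at (x,y) = (1.83, 0), which is not an integer point.
(x,y)=(1,0): 6·1+6·0=6≤11, 4·1+5·0=4≤12, objective 5.
(x,y)=(0,1): 6·0+6·1=6≤11, 4·0+5·1=5≤12, objective 3.
No feasible integer point exceeds 5.

5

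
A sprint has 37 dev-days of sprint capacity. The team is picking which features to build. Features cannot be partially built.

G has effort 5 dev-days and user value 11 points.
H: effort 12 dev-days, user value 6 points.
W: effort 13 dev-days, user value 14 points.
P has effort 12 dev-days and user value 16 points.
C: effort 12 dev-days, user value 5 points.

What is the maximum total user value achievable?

41

Treat it as a binary knapsack problem.
Allowing fractional choices, the relaxed optimum would be about 44.5, but features are indivisible.
H + W + P: effort 12 + 13 + 12 = 37 ≤ 37, user value 6 + 14 + 16 = 36.
W + P + C: effort 13 + 12 + 12 = 37 ≤ 37, user value 14 + 16 + 5 = 35.
G + W + P: effort 5 + 13 + 12 = 30 ≤ 37, user value 11 + 14 + 16 = 41.
Best is G, W, and P with total user value 41.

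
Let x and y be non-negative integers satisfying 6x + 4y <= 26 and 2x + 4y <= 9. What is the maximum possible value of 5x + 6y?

20

Relaxing integrality, the LP optimum is 22.00 at (x,y) = (4.25, 0.125), which is not an integer point.
(x,y)=(4,0): 6·4+4·0=24≤26, 2·4+4·0=8≤9, objective 20.
(x,y)=(3,0): 6·3+4·0=18≤26, 2·3+4·0=6≤9, objective 15.
No feasible integer point exceeds 20.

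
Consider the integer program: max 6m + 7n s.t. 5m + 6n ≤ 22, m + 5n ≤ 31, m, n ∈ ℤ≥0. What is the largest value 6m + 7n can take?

Relaxing integrality, the LP optimum is 26.40 at (m,n) = (4.4, 0), which is not an integer point.
(m,n)=(2,2): 5·2+6·2=22≤22, 1·2+5·2=12≤31, objective 26.
(m,n)=(3,1): 5·3+6·1=21≤22, 1·3+5·1=8≤31, objective 25.
(m,n)=(4,0): 5·4+6·0=20≤22, 1·4+5·0=4≤31, objective 24.
(m,n)=(1,2): 5·1+6·2=17≤22, 1·1+5·2=11≤31, objective 20.
No feasible integer point exceeds 26.

26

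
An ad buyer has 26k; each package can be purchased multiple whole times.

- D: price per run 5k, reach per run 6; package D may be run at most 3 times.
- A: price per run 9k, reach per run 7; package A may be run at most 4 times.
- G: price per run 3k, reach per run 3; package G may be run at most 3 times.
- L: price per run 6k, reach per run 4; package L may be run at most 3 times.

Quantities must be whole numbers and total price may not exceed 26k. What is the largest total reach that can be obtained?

This is a bounded integer knapsack.
D has the best ratio (6/5); taking only D gives at most 3×6 = 18 (stopped by the supply cap of 3).
Mixing does better — 3×D and 3×G: price 24 ≤ 26, reach 3·6 + 3·3 = 27.

27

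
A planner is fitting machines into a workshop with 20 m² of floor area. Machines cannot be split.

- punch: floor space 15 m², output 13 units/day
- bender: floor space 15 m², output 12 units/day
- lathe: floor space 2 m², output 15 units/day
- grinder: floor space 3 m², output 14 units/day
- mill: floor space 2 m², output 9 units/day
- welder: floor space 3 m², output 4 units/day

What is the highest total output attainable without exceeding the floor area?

lathe + grinder + mill + welder: floor space 2 + 3 + 2 + 3 = 10 ≤ 20, output 15 + 14 + 9 + 4 = 42.
bender + lathe + grinder: floor space 15 + 2 + 3 = 20 ≤ 20, output 12 + 15 + 14 = 41.
punch + lathe + grinder: floor space 15 + 2 + 3 = 20 ≤ 20, output 13 + 15 + 14 = 42.
The maximum output is 42; one optimal choice is lathe, grinder, mill, and welder.

42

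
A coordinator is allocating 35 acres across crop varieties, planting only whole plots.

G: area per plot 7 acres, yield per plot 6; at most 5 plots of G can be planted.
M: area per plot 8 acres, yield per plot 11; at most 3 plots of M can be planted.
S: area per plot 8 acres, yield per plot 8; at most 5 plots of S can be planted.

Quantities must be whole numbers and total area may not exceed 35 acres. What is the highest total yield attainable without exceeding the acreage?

M has the best ratio (11/8); taking only M gives at most 3×11 = 33 (stopped by the supply cap of 3).
Mixing does better — 3×M and 1×S: area 32 ≤ 35, yield 3·11 + 1·8 = 41.

41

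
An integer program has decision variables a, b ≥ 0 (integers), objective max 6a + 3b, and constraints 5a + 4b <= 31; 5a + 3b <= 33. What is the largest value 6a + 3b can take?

36

Relaxing integrality, the LP optimum is 37.20 at (a,b) = (6.2, 0), which is not an integer point.
(a,b)=(6,0): 5·6+4·0=30≤31, 5·6+3·0=30≤33, objective 36.
(a,b)=(5,1): 5·5+4·1=29≤31, 5·5+3·1=28≤33, objective 33.
(a,b)=(5,0): 5·5+4·0=25≤31, 5·5+3·0=25≤33, objective 30.
No feasible integer point exceeds 36.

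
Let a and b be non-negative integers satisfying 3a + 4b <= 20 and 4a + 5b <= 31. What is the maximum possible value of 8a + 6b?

48

(a,b)=(6,0): 3·6+4·0=18≤20, 4·6+5·0=24≤31, objective 48.
(a,b)=(5,1): 3·5+4·1=19≤20, 4·5+5·1=25≤31, objective 46.
Maximum is 48 at (a,b)=(6,0).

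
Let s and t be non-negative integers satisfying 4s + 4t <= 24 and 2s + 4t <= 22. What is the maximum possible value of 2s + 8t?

42

The continuous relaxation peaks at (0, 5.5) with value 44.00; rounding to a feasible lattice point costs some objective.
(s,t)=(1,5): 4·1+4·5=24≤24, 2·1+4·5=22≤22, objective 42.
(s,t)=(0,5): 4·0+4·5=20≤24, 2·0+4·5=20≤22, objective 40.
(s,t)=(2,4): 4·2+4·4=24≤24, 2·2+4·4=20≤22, objective 36.
(s,t)=(1,4): 4·1+4·4=20≤24, 2·1+4·4=18≤22, objective 34.
Maximum is 42 at (s,t)=(1,5).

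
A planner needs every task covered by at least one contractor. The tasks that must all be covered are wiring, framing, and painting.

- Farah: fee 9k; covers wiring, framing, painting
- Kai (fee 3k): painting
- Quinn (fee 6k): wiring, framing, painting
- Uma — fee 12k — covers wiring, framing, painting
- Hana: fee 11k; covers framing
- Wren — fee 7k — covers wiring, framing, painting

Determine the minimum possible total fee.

Quinn alone covers wiring, framing, painting — every task.
Total fee: 6.
No cover costs less than 6.

6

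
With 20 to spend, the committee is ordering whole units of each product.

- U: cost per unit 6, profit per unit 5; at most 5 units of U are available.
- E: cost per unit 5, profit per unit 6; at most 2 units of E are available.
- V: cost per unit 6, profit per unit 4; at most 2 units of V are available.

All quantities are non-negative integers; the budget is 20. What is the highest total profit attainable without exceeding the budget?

2×E and 1×V: cost 16 ≤ 20, profit 2·6 + 1·4 = 16.
1×U and 2×E: cost 16 ≤ 20, profit 1·5 + 2·6 = 17.
Best is 17.

17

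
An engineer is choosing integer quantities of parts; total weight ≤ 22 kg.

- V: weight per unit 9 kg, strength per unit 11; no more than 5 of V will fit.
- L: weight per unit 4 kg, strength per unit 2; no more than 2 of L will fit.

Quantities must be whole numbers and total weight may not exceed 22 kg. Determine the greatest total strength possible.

24

2×V: weight 18 ≤ 22, strength 2·11 = 22.
2×V and 1×L: weight 22 ≤ 22, strength 2·11 + 1·2 = 24.
Best is 24.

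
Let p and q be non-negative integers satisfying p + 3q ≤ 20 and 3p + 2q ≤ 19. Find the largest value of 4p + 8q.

(p,q)=(2,6) is feasible, giving 56.
(p,q)=(1,6) is feasible, giving 52.
The best lattice point is (2,6), giving 56.

56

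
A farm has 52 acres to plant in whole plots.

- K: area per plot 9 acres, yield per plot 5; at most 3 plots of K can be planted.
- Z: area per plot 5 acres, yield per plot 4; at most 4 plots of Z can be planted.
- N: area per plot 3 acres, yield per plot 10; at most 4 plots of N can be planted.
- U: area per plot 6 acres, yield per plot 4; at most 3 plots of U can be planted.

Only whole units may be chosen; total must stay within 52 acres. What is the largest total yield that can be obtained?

N has the best ratio (10/3); taking only N gives at most 4×10 = 40 (stopped by the supply cap of 4).
Mixing does better — 4×Z, 4×N, and 3×U: area 50 ≤ 52, yield 4·4 + 4·10 + 3·4 = 68.

68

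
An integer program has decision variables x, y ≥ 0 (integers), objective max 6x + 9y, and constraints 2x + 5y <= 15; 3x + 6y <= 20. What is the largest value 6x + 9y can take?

Relaxing integrality, the LP optimum is 40.00 at (x,y) = (6.67, 0), which is not an integer point.
(x,y)=(6,0): 2·6+5·0=12≤15, 3·6+6·0=18≤20, objective 36.
(x,y)=(5,0): 2·5+5·0=10≤15, 3·5+6·0=15≤20, objective 30.
The best lattice point is (6,0), giving 36.

36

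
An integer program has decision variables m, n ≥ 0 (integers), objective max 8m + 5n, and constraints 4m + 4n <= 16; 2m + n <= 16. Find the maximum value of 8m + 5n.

32

(m,n)=(4,0): 4·4+4·0=16≤16, 2·4+1·0=8≤16, objective 32.
(m,n)=(3,1): 4·3+4·1=16≤16, 2·3+1·1=7≤16, objective 29.
(m,n)=(3,0): 4·3+4·0=12≤16, 2·3+1·0=6≤16, objective 24.
The best lattice point is (4,0), giving 32.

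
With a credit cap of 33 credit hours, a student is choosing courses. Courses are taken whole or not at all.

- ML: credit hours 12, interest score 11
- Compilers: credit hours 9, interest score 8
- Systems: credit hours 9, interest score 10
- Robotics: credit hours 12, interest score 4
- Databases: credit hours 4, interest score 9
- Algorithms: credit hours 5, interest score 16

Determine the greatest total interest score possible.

Compilers + Systems + Databases + Algorithms: credit hours 9 + 9 + 4 + 5 = 27 ≤ 33, interest score 8 + 10 + 9 + 16 = 43.
ML + Compilers + Databases + Algorithms: credit hours 12 + 9 + 4 + 5 = 30 ≤ 33, interest score 11 + 8 + 9 + 16 = 44.
ML + Systems + Databases + Algorithms: credit hours 12 + 9 + 4 + 5 = 30 ≤ 33, interest score 11 + 10 + 9 + 16 = 46.
Best is ML, Systems, Databases, and Algorithms with total interest score 46.

46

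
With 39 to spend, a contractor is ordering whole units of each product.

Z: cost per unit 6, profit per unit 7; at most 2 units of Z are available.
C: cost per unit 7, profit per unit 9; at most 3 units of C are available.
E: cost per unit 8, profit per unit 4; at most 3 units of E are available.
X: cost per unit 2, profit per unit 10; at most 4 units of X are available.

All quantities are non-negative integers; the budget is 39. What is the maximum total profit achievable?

Take 1×Z, 3×C, and 4×X: cost 35 ≤ 39, profit 1·7 + 3·9 + 4·10 = 74.
X has the best ratio (10/2) and is taken to its limit of 4; remaining capacity is filled optimally with the others.

74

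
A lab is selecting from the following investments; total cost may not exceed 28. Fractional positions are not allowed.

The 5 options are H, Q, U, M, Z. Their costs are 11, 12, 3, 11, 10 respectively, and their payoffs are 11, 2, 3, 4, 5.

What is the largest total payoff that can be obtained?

Allowing fractional choices, the relaxed optimum would be about 20.5, but investments are indivisible.
H + U + M: cost 11 + 3 + 11 = 25 ≤ 28, payoff 11 + 3 + 4 = 18.
H + U + Z: cost 11 + 3 + 10 = 24 ≤ 28, payoff 11 + 3 + 5 = 19.
Best is H, U, and Z with total payoff 19.

19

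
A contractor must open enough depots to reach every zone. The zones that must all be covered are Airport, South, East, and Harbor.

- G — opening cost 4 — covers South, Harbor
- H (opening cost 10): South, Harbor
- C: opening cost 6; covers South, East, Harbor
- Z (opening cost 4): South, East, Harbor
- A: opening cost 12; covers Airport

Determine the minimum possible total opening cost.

Choose Z and A: together they cover Airport, South, East, Harbor — every zone.
Total opening cost: 4 + 12 = 16.
No cover costs less than 16.

16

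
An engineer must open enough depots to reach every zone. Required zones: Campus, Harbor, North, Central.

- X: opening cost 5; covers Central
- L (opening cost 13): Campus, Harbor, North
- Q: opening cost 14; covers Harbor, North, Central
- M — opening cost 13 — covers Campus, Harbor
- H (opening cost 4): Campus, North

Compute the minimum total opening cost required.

18

The greedy cost-per-new-zone heuristic would pick H, X, and L for 22, but a cheaper cover exists.
Choose X and L: together they cover Campus, Harbor, North, Central — every zone.
Total opening cost: 5 + 13 = 18.
No cover costs less than 18.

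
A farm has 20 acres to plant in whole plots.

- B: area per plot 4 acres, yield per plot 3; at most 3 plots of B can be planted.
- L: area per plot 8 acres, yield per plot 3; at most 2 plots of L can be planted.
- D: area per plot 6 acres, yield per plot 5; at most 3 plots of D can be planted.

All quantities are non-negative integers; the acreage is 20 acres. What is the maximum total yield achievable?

D has the best ratio (5/6); taking only D gives at most 3×5 = 15 (stopped by the area limit).
Mixing does better — 2×B and 2×D: area 20 ≤ 20, yield 2·3 + 2·5 = 16.

16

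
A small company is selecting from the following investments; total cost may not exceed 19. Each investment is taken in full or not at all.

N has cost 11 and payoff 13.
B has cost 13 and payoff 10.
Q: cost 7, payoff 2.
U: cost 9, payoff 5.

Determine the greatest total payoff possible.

Allowing fractional choices, the relaxed optimum would be about 19.2, but investments are indivisible.
B: cost 13 ≤ 19, payoff 10.
N: cost 11 ≤ 19, payoff 13.
N + Q: cost 11 + 7 = 18 ≤ 19, payoff 13 + 2 = 15.
Best is N and Q with total payoff 15.

15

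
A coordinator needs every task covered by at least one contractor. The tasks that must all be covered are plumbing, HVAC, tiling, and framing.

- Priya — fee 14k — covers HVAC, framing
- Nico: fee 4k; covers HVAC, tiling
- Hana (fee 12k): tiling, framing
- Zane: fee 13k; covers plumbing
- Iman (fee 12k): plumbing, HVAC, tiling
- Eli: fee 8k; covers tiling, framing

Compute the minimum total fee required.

20

This is an integer covering problem.
The greedy cost-per-new-task heuristic would pick Nico, Eli, and Iman for 24, but a cheaper cover exists.
Choose Iman and Eli: together they cover plumbing, HVAC, tiling, framing — every task.
Total fee: 12 + 8 = 20.
No cover costs less than 20.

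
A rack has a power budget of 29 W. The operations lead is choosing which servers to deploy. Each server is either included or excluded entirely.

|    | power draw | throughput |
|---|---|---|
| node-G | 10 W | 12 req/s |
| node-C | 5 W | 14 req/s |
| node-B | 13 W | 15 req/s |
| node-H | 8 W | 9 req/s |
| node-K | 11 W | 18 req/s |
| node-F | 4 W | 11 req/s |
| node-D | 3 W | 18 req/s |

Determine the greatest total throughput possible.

Allowing fractional choices, the relaxed optimum would be about 68.2, but servers are indivisible.
node-G + node-C + node-K + node-D: power draw 10 + 5 + 11 + 3 = 29 ≤ 29, throughput 12 + 14 + 18 + 18 = 62.
node-C + node-K + node-F + node-D: power draw 5 + 11 + 4 + 3 = 23 ≤ 29, throughput 14 + 18 + 11 + 18 = 61.
node-C + node-H + node-K + node-D: power draw 5 + 8 + 11 + 3 = 27 ≤ 29, throughput 14 + 9 + 18 + 18 = 59.
Best is node-G, node-C, node-K, and node-D with total throughput 62.

62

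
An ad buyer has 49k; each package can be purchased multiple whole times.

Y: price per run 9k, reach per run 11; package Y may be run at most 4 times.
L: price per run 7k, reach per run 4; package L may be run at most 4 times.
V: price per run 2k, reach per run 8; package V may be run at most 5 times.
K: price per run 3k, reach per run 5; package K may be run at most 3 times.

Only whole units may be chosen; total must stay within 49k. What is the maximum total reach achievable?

89

4×Y, 5×V, and 1×K: price 49 ≤ 49, reach 4·11 + 5·8 + 1·5 = 89.
3×Y, 5×V, and 3×K: price 46 ≤ 49, reach 3·11 + 5·8 + 3·5 = 88.
Best is 89.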